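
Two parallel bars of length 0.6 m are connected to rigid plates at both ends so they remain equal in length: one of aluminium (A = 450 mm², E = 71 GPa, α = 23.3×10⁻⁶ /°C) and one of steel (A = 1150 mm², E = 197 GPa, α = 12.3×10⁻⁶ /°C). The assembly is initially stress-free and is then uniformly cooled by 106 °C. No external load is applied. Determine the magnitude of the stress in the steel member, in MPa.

Equilibrium of a rigid end plate with no external load gives equal and opposite internal forces ±P in the two members. Since α_{aluminium} > α_{steel}, cooling drives the aluminium into tension and the steel into compression.
Setting the final lengths equal and cancelling L: (α₁ − α₂)ΔT = P/(A₁E₁) + P/(A₂E₂).
|α₁ − α₂|·ΔT = 11×10⁻⁶ × 106 = 0.001166.
1/(A₁E₁) + 1/(A₂E₂) = 1/(450×71×10³) + 1/(1150×197×10³) = 3.571×10⁻⁸ N⁻¹.
P = 0.001166 / 3.571×10⁻⁸ = 32650 N = 32.65 kN.
σ_{steel} = P/A₂ = 32650/1150 = 28.39 MPa, compressive.

σ ≈ 28.4 MPa (compressive)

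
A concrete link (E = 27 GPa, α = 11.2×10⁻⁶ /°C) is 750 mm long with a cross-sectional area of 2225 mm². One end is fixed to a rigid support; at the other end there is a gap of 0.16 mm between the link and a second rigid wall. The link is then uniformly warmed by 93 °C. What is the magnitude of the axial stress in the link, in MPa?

σ ≈ 22.4 MPa (compressive)

Unrestrained expansion: δ_free = αΔT L = 11.2×10⁻⁶ × 93 × 750 = 0.7812 mm.
The gap closes (δ_free > 0.16 mm) and the wall then resists a further 0.7812 − 0.16 = 0.6212 mm of expansion.
That suppressed elongation corresponds to σ = E·Δ/L = 27×10³ × 0.6212/750 = 22.36 MPa.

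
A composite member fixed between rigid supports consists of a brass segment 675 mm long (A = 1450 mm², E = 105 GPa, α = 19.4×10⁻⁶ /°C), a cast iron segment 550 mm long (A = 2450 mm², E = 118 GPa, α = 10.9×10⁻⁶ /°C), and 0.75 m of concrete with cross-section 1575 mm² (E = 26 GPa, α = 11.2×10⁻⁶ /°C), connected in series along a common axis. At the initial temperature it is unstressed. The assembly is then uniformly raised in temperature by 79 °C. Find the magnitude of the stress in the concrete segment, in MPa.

If the supports were absent, the total length change would be Σ αᵢΔT Lᵢ = 19.4×10⁻⁶×79×675 + 10.9×10⁻⁶×79×550 + 11.2×10⁻⁶×79×750 = 2.172 mm.
Since the ends are fixed, an axial force P builds up, equal in every segment, with P · Σ Lᵢ/(AᵢEᵢ) = δ_free.
The series flexibility is Σ Lᵢ/(AᵢEᵢ) = 675/(1450×105×10³) + 550/(2450×118×10³) + 750/(1575×26×10³) = 2.465×10⁻⁵ mm/N.
P = 2.172 / 2.465×10⁻⁵ = 88100 N = 88.1 kN, compressive.
σ_{concrete} = P / A = 88100 / 1575 = 55.94 MPa.

σ ≈ 55.9 MPa (compressive)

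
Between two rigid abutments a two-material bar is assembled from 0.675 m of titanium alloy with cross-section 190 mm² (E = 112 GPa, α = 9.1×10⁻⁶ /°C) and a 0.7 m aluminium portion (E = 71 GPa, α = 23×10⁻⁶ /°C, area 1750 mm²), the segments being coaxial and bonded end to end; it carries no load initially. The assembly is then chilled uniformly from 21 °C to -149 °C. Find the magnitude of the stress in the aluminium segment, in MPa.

With the walls removed the bar would change length by δ_free = Σ αᵢΔT Lᵢ = 9.1×10⁻⁶×170×675 + 23×10⁻⁶×170×700 = 3.781 mm.
The rigid supports impose zero overall length change; the single axial force P common to all segments must satisfy P Σ Lᵢ/(AᵢEᵢ) = δ_free.
Σ Lᵢ/(AᵢEᵢ) = 675/(190×112×10³) + 700/(1750×71×10³) = 3.735×10⁻⁵ mm/N.
Hence P = δ_free / Σ(L/AE) = 3.781/3.735×10⁻⁵ = 101.2 kN (tensile).
σ_{aluminium} = P / A = 101200 / 1750 = 57.84 MPa.

σ ≈ 57.8 MPa (tensile)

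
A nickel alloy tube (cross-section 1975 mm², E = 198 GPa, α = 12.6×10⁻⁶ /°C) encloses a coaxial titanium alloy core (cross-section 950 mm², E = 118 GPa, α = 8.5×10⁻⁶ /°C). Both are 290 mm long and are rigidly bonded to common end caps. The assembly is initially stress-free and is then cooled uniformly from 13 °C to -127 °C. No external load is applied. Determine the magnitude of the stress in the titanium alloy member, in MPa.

Both members must finish at the same length. With the larger α, the nickel alloy tends to over-contract; the plates restrain it, putting the nickel alloy in tension and the titanium alloy in compression. With no external load the two internal forces are equal and opposite, magnitude P.
Equating the net (thermal + elastic) strains gives |α₁ − α₂|·ΔT = P·[1/(A₁E₁) + 1/(A₂E₂)].
|α₁ − α₂|·ΔT = 4.1×10⁻⁶ × 140 = 0.000574.
1/(A₁E₁) + 1/(A₂E₂) = 1/(1975×198×10³) + 1/(950×118×10³) = 1.148×10⁻⁸ N⁻¹.
So P = 0.000574 / 1.148×10⁻⁸ = 50.01 kN.
σ_{titanium alloy} = P/A₂ = 50010/950 = 52.64 MPa, compressive.

σ ≈ 52.6 MPa (compressive)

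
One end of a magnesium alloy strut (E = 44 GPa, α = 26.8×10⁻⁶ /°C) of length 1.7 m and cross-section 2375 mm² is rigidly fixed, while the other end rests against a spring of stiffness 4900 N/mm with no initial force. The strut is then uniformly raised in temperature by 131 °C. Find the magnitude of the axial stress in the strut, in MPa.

σ ≈ 11.4 MPa (compressive)

If the spring were absent the strut would lengthen by αΔT L = 26.8×10⁻⁶ × 131 × 1700 = 5.968 mm.
With a force P in the spring, the elastic change of the strut is PL/(AE) and that of the spring is P/k; compatibility requires their sum to equal δ_free.
P [ L/(AE) + 1/k ] = δ_free → P [ 1700/(2375×44×10³) + 1/(4900) ] = 5.968.
P = 5.968 / 0.0002203 = 27090 N.
σ = P/A = 27090/2375 = 11.4 MPa.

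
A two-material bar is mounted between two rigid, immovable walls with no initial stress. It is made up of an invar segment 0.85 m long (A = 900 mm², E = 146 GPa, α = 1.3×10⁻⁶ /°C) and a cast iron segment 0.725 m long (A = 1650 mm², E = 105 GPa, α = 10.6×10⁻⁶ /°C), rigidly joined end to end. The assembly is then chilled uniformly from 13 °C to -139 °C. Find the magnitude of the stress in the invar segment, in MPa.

If the supports were absent, the total length change would be Σ αᵢΔT Lᵢ = 1.3×10⁻⁶×152×850 + 10.6×10⁻⁶×152×725 = 1.336 mm.
The rigid supports impose zero overall length change; the single axial force P common to all segments must satisfy P Σ Lᵢ/(AᵢEᵢ) = δ_free.
Σ Lᵢ/(AᵢEᵢ) = 850/(900×146×10³) + 725/(1650×105×10³) = 1.065×10⁻⁵ mm/N.
Hence P = δ_free / Σ(L/AE) = 1.336/1.065×10⁻⁵ = 125.4 kN (tensile).
σ_{invar} = P / A = 125400 / 900 = 139.3 MPa.

σ ≈ 139 MPa (tensile)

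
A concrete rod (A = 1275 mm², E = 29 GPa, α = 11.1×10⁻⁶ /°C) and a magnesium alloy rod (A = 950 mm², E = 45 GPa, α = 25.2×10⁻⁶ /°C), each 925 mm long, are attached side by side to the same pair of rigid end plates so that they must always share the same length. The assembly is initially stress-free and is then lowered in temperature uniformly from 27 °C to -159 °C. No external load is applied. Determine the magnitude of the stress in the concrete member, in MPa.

σ ≈ 40.8 MPa (compressive)

The magnesium alloy has the larger α, so on cooling it would change length more than the concrete if both were free. The rigid plates force a common final length, so the magnesium alloy is put into tension and the concrete into compression, with equal and opposite forces P (no external load).
Setting the final lengths equal and cancelling L: (α₁ − α₂)ΔT = P/(A₁E₁) + P/(A₂E₂).
|α₁ − α₂|·ΔT = 14.1×10⁻⁶ × 186 = 0.002623.
1/(A₁E₁) + 1/(A₂E₂) = 1/(1275×29×10³) + 1/(950×45×10³) = 5.044×10⁻⁸ N⁻¹.
P = 0.002623 / 5.044×10⁻⁸ = 52000 N = 52 kN.
σ_{concrete} = P/A₁ = 52000/1275 = 40.78 MPa, compressive.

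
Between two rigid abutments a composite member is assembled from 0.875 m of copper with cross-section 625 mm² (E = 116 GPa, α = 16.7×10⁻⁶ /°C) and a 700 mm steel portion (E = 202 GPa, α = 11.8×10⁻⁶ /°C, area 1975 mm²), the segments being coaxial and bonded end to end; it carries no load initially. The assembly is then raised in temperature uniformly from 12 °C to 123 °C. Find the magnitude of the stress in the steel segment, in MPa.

Free thermal expansion of the whole bar: Σ αᵢΔT Lᵢ = 16.7×10⁻⁶×111×875 + 11.8×10⁻⁶×111×700 = 2.539 mm.
The walls prevent any net length change, so an axial force P (same in every segment) develops. Compatibility: P · Σ Lᵢ/(AᵢEᵢ) = δ_free.
Σ Lᵢ/(AᵢEᵢ) = 875/(625×116×10³) + 700/(1975×202×10³) = 1.382×10⁻⁵ mm/N.
P = 2.539 / 1.382×10⁻⁵ = 183700 N = 183.7 kN, compressive.
σ_{steel} = P / A = 183700 / 1975 = 92.99 MPa.

σ ≈ 93 MPa (compressive)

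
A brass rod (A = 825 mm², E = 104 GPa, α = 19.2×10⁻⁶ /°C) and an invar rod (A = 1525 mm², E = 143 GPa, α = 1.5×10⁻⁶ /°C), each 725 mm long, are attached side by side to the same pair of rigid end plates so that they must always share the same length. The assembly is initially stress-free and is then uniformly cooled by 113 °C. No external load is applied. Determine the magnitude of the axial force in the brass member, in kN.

The brass has the larger α, so on cooling it would change length more than the invar if both were free. The rigid plates force a common final length, so the brass is put into tension and the invar into compression, with equal and opposite forces P (no external load).
Compatibility of the two members (thermal + elastic change equal): (α₁ − α₂)ΔT = P·[1/(A₁E₁) + 1/(A₂E₂)].
|α₁ − α₂|·ΔT = 17.7×10⁻⁶ × 113 = 0.002.
1/(A₁E₁) + 1/(A₂E₂) = 1/(825×104×10³) + 1/(1525×143×10³) = 1.624×10⁻⁸ N⁻¹.
P = 0.002 / 1.624×10⁻⁸ = 123200 N = 123.2 kN.

P ≈ 123 kN (tensile in the brass)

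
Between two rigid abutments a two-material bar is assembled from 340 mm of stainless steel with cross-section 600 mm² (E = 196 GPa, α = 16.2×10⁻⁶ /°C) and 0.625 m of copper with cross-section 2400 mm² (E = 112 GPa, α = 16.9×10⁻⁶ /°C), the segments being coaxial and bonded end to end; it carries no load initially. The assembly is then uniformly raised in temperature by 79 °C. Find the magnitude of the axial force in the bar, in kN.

P ≈ 243 kN (compressive)

Free thermal expansion of the whole bar: Σ αᵢΔT Lᵢ = 16.2×10⁻⁶×79×340 + 16.9×10⁻⁶×79×625 = 1.27 mm.
The walls prevent any net length change, so an axial force P (same in every segment) develops. Compatibility: P · Σ Lᵢ/(AᵢEᵢ) = δ_free.
Σ Lᵢ/(AᵢEᵢ) = 340/(600×196×10³) + 625/(2400×112×10³) = 5.216×10⁻⁶ mm/N.
P = 1.27 / 5.216×10⁻⁶ = 243400 N = 243.4 kN, compressive.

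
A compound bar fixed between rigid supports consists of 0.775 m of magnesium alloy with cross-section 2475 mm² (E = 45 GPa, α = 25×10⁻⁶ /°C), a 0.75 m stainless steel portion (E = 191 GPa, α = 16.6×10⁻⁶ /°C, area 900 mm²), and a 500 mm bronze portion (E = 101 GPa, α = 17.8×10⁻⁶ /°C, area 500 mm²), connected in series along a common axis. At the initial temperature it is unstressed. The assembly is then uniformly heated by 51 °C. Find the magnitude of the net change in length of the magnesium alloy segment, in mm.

If the supports were absent, the total length change would be Σ αᵢΔT Lᵢ = 25×10⁻⁶×51×775 + 16.6×10⁻⁶×51×750 + 17.8×10⁻⁶×51×500 = 2.077 mm.
Since the ends are fixed, an axial force P builds up, equal in every segment, with P · Σ Lᵢ/(AᵢEᵢ) = δ_free.
Σ Lᵢ/(AᵢEᵢ) = 775/(2475×45×10³) + 750/(900×191×10³) + 500/(500×101×10³) = 2.122×10⁻⁵ mm/N.
Hence P = δ_free / Σ(L/AE) = 2.077/2.122×10⁻⁵ = 97.87 kN (compressive).
For the magnesium alloy segment, free thermal change = 25×10⁻⁶×51×775 = 0.9881 mm and elastic change from P = 97870×775/(2475×45×10³) = 0.681 mm; these oppose, so the net change is 0.307 mm (segment lengthens).

|ΔL| ≈ 0.307 mm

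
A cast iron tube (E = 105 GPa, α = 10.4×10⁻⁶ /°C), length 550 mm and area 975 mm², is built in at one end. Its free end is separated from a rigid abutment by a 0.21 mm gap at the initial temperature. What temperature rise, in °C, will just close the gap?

ΔT ≈ 36.7 °C

Contact occurs when the free expansion equals the gap: αΔT L = 0.21 mm.
So ΔT = g/(αL) = 0.21/(10.4×10⁻⁶ × 550) = 36.71 °C.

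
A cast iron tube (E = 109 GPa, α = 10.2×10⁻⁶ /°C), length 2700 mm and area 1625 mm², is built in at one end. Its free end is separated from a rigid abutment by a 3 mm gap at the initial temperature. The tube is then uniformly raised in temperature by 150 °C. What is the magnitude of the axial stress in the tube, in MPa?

σ ≈ 45.7 MPa (compressive)

If the wall were absent the tube would grow by αΔT L = 10.2×10⁻⁶ × 150 × 2700 = 4.131 mm.
This exceeds the 3 mm gap, so the wall pushes back. The portion of expansion that must be recovered elastically is δ_free − gap = 4.131 − 3 = 1.131 mm.
Compatibility: PL/(AE) = 1.131 mm, so σ = P/A = E × (1.131/2700) = 45.66 MPa.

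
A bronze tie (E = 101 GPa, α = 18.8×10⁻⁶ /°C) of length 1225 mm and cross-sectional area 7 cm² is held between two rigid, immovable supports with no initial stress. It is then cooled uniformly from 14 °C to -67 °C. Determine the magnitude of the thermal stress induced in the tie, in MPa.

σ ≈ 154 MPa (tensile)

The supports are rigid, so the total axial strain is zero. The restrained thermal strain is ε = αΔT = 18.8×10⁻⁶ × 81 = 1522.8×10⁻⁶.
Hence σ = E·αΔT = 101×10³ × 1522.8×10⁻⁶ = 153.8 MPa, tensile.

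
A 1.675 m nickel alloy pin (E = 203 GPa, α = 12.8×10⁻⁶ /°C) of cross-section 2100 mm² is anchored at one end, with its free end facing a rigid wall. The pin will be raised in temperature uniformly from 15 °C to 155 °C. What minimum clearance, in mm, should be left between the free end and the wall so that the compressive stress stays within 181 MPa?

Free expansion if unrestrained: δ_free = αΔT L = 12.8×10⁻⁶ × 140 × 1675 = 3.002 mm.
At the allowable stress the elastic shortening the wall may impose is σL/E = 181 × 1675 / (203×10³) = 1.493 mm.
The gap must absorb the remainder: g_min = 3.002 − 1.493 = 1.508 mm.

g ≈ 1.51 mm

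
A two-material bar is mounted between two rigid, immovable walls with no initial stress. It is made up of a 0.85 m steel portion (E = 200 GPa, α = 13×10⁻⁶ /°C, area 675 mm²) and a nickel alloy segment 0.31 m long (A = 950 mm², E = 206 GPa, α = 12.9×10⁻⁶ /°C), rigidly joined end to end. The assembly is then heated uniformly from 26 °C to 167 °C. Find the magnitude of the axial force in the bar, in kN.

With the walls removed the bar would change length by δ_free = Σ αᵢΔT Lᵢ = 13×10⁻⁶×141×850 + 12.9×10⁻⁶×141×310 = 2.122 mm.
The walls prevent any net length change, so an axial force P (same in every segment) develops. Compatibility: P · Σ Lᵢ/(AᵢEᵢ) = δ_free.
Σ Lᵢ/(AᵢEᵢ) = 850/(675×200×10³) + 310/(950×206×10³) = 7.88×10⁻⁶ mm/N.
So P = 2.122 / 7.88×10⁻⁶ = 269.3 kN, compressive.

P ≈ 269 kN (compressive)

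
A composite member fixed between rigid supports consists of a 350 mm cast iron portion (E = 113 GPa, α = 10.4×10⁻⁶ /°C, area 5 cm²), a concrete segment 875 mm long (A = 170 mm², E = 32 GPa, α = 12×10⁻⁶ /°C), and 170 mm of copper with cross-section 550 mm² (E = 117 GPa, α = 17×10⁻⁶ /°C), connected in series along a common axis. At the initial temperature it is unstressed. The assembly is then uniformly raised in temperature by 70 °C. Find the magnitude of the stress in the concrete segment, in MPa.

σ ≈ 41.3 MPa (compressive)

With the walls removed the bar would change length by δ_free = Σ αᵢΔT Lᵢ = 10.4×10⁻⁶×70×350 + 12×10⁻⁶×70×875 + 17×10⁻⁶×70×170 = 1.192 mm.
Since the ends are fixed, an axial force P builds up, equal in every segment, with P · Σ Lᵢ/(AᵢEᵢ) = δ_free.
The series flexibility is Σ Lᵢ/(AᵢEᵢ) = 350/(500×113×10³) + 875/(170×32×10³) + 170/(550×117×10³) = 0.0001697 mm/N.
Hence P = δ_free / Σ(L/AE) = 1.192/0.0001697 = 7.025 kN (compressive).
σ_{concrete} = P / A = 7025 / 170 = 41.33 MPa.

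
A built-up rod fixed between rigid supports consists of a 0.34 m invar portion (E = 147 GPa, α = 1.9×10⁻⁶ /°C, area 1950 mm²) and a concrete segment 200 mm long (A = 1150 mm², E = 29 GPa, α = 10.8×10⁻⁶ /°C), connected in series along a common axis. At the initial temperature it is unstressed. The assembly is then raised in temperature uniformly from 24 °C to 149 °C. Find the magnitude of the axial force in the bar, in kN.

With the walls removed the bar would change length by δ_free = Σ αᵢΔT Lᵢ = 1.9×10⁻⁶×125×340 + 10.8×10⁻⁶×125×200 = 0.3508 mm.
Since the ends are fixed, an axial force P builds up, equal in every segment, with P · Σ Lᵢ/(AᵢEᵢ) = δ_free.
The series flexibility is Σ Lᵢ/(AᵢEᵢ) = 340/(1950×147×10³) + 200/(1150×29×10³) = 7.183×10⁻⁶ mm/N.
Hence P = δ_free / Σ(L/AE) = 0.3508/7.183×10⁻⁶ = 48.83 kN (compressive).

P ≈ 48.8 kN (compressive)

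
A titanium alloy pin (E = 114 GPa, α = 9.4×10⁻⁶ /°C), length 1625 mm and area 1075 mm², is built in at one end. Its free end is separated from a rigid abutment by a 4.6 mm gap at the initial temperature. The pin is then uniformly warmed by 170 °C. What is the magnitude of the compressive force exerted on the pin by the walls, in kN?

Unrestrained expansion: δ_free = αΔT L = 9.4×10⁻⁶ × 170 × 1625 = 2.597 mm.
This is smaller than the 4.6 mm clearance, so the pin expands freely without reaching the stop — the stress is zero.

P ≈ 0 kN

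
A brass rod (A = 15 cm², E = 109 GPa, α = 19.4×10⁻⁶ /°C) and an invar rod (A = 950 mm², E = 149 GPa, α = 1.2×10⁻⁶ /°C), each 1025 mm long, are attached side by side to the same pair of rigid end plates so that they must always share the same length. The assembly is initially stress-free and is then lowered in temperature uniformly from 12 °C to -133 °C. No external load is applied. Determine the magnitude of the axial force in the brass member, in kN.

P ≈ 200 kN (tensile in the brass)

Both members must finish at the same length. With the larger α, the brass tends to over-contract; the plates restrain it, putting the brass in tension and the invar in compression. With no external load the two internal forces are equal and opposite, magnitude P.
Equating the net (thermal + elastic) strains gives |α₁ − α₂|·ΔT = P·[1/(A₁E₁) + 1/(A₂E₂)].
|α₁ − α₂|·ΔT = 18.2×10⁻⁶ × 145 = 0.002639.
1/(A₁E₁) + 1/(A₂E₂) = 1/(1500×109×10³) + 1/(950×149×10³) = 1.318×10⁻⁸ N⁻¹.
P = 0.002639 / 1.318×10⁻⁸ = 200200 N = 200.2 kN.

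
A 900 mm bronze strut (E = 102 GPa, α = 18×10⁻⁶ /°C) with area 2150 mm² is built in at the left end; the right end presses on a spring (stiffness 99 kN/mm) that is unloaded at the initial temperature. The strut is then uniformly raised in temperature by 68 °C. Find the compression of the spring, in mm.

δ ≈ 0.783 mm

If the spring were absent the strut would lengthen by αΔT L = 18×10⁻⁶ × 68 × 900 = 1.102 mm.
With a force P in the spring, the elastic change of the strut is PL/(AE) and that of the spring is P/k; compatibility requires their sum to equal δ_free.
So P = δ_free / [L/(AE) + 1/k] = 1.102 / [ 900/(2150×102×10³) + 1/(99×10³) ].
P = 1.102 / 1.42×10⁻⁵ = 77550 N.
Spring compression = P/k = 77550/(99×10³) = 0.7833 mm.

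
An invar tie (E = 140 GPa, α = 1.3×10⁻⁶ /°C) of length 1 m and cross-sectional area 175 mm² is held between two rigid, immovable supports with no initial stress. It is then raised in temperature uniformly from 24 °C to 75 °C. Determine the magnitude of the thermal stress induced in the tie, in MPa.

σ ≈ 9.28 MPa (compressive)

Because both ends are immovable the net strain is zero, and the suppressed thermal strain is αΔT = 1.3×10⁻⁶ × 51 = 66.3×10⁻⁶.
The stress required to suppress this strain is σ = Eε = 140×10³ × 66.3×10⁻⁶ = 9.282 MPa, compressive since the tie is trying to expand.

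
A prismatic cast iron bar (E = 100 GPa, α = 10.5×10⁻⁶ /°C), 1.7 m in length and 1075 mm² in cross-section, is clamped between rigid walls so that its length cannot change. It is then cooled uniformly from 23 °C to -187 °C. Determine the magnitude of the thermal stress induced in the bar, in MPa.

With length fixed, the mechanical strain must cancel the thermal strain αΔT = 10.5×10⁻⁶ × 210 = 2205×10⁻⁶.
Hence σ = E·αΔT = 100×10³ × 2205×10⁻⁶ = 220.5 MPa, tensile.

σ ≈ 220 MPa (tensile)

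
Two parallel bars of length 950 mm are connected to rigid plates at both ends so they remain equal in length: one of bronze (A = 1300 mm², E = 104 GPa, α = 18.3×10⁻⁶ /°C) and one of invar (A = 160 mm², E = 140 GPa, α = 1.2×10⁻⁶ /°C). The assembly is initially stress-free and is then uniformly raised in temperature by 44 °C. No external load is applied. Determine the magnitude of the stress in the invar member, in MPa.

σ ≈ 90.4 MPa (tensile)

The bronze has the larger α, so on heating it would change length more than the invar if both were free. The rigid plates force a common final length, so the bronze is put into compression and the invar into tension, with equal and opposite forces P (no external load).
Setting the final lengths equal and cancelling L: (α₁ − α₂)ΔT = P/(A₁E₁) + P/(A₂E₂).
|α₁ − α₂|·ΔT = 17.1×10⁻⁶ × 44 = 0.0007524.
1/(A₁E₁) + 1/(A₂E₂) = 1/(1300×104×10³) + 1/(160×140×10³) = 5.204×10⁻⁸ N⁻¹.
So P = 0.0007524 / 5.204×10⁻⁸ = 14.46 kN.
σ_{invar} = P/A₂ = 14460/160 = 90.36 MPa, tensile.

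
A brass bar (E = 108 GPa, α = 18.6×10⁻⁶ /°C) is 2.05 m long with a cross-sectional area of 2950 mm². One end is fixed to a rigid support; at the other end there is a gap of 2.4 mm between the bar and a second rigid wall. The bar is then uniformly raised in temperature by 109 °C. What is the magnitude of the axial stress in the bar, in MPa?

σ ≈ 92.5 MPa (compressive)

Free thermal elongation = αΔT L = 18.6×10⁻⁶ × 109 × 2050 = 4.156 mm.
After closing the 2.4 mm clearance, 4.156 − 2.4 = 1.756 mm of expansion remains to be suppressed by the wall.
Compatibility: PL/(AE) = 1.756 mm, so σ = P/A = E × (1.756/2050) = 92.52 MPa.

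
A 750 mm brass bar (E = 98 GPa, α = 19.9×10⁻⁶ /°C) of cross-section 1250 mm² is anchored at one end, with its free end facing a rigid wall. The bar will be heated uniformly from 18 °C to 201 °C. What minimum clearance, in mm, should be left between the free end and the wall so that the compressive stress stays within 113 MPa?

Free expansion if unrestrained: δ_free = αΔT L = 19.9×10⁻⁶ × 183 × 750 = 2.731 mm.
A stress of 113 MPa corresponds to the wall pushing the bar back by σL/E = 113×750/(98×10³) = 0.8648 mm.
The gap must absorb the remainder: g_min = 2.731 − 0.8648 = 1.866 mm.

g ≈ 1.87 mm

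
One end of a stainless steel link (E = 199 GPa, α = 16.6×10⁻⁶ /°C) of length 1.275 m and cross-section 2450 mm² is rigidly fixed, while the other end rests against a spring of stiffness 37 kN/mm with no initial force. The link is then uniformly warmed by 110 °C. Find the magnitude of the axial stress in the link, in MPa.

If the spring were absent the link would lengthen by αΔT L = 16.6×10⁻⁶ × 110 × 1275 = 2.328 mm.
Let P be the compressive force at the spring. The link shortens elastically by PL/(AE) and the spring compresses by P/k; together these equal δ_free.
P [ L/(AE) + 1/k ] = δ_free → P [ 1275/(2450×199×10³) + 1/(37×10³) ] = 2.328.
P = 2.328 / 2.964×10⁻⁵ = 78540 N.
σ = P/A = 78540/2450 = 32.06 MPa.

σ ≈ 32.1 MPa (compressive)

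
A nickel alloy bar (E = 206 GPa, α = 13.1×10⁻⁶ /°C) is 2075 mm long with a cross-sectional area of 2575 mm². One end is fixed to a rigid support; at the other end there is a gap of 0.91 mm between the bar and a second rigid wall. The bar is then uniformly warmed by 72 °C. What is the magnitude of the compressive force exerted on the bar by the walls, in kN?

P ≈ 268 kN

If the wall were absent the bar would grow by αΔT L = 13.1×10⁻⁶ × 72 × 2075 = 1.957 mm.
This exceeds the 0.91 mm gap, so the wall pushes back. The portion of expansion that must be recovered elastically is δ_free − gap = 1.957 − 0.91 = 1.047 mm.
That suppressed elongation corresponds to σ = E·Δ/L = 206×10³ × 1.047/2075 = 104 MPa.
Force on the wall = σA = 104 × 2575 mm² = 267.7 kN.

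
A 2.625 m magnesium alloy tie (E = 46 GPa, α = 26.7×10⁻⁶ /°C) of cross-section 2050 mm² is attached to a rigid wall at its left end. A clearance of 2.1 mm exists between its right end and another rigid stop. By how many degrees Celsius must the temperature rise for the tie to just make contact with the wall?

ΔT ≈ 30 °C

Contact occurs when the free expansion equals the gap: αΔT L = 2.1 mm.
So ΔT = g/(αL) = 2.1/(26.7×10⁻⁶ × 2625) = 29.96 °C.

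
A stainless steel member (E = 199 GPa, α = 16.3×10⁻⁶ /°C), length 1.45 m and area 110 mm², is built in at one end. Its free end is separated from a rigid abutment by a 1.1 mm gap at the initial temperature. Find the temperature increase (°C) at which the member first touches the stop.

Contact occurs when the free expansion equals the gap: αΔT L = 1.1 mm.
ΔT = 1.1 / (16.3×10⁻⁶ × 1450) = 46.54 °C.

ΔT ≈ 46.5 °C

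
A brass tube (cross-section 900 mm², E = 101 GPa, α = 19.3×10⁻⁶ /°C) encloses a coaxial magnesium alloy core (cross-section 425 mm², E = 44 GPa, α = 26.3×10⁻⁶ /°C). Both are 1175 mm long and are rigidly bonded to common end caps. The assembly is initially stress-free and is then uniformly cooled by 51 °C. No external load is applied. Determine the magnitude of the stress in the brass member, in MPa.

Both members must finish at the same length. With the larger α, the magnesium alloy tends to over-contract; the plates restrain it, putting the magnesium alloy in tension and the brass in compression. With no external load the two internal forces are equal and opposite, magnitude P.
Compatibility of the two members (thermal + elastic change equal): (α₁ − α₂)ΔT = P·[1/(A₁E₁) + 1/(A₂E₂)].
|α₁ − α₂|·ΔT = 7×10⁻⁶ × 51 = 0.000357.
1/(A₁E₁) + 1/(A₂E₂) = 1/(900×101×10³) + 1/(425×44×10³) = 6.448×10⁻⁸ N⁻¹.
P = 0.000357 / 6.448×10⁻⁸ = 5537 N = 5.537 kN.
σ_{brass} = P/A₁ = 5537/900 = 6.152 MPa, compressive.

σ ≈ 6.15 MPa (compressive)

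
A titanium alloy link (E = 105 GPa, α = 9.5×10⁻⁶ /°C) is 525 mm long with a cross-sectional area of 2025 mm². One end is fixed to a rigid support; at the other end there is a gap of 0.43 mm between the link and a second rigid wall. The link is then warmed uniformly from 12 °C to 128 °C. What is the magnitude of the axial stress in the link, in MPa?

Unrestrained expansion: δ_free = αΔT L = 9.5×10⁻⁶ × 116 × 525 = 0.5785 mm.
This exceeds the 0.43 mm gap, so the wall pushes back. The portion of expansion that must be recovered elastically is δ_free − gap = 0.5785 − 0.43 = 0.1485 mm.
Compatibility: PL/(AE) = 0.1485 mm, so σ = P/A = E × (0.1485/525) = 29.71 MPa.

σ ≈ 29.7 MPa (compressive)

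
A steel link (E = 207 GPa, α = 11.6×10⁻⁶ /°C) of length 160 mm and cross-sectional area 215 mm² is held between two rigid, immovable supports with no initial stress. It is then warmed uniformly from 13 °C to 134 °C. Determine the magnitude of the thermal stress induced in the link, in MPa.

The supports are rigid, so the total axial strain is zero. The restrained thermal strain is ε = αΔT = 11.6×10⁻⁶ × 121 = 1403.6×10⁻⁶.
σ = EαΔT = 207×10³ × 11.6×10⁻⁶ × 121 = 290.5 MPa (compressive; the link is trying to expand).

σ ≈ 291 MPa (compressive)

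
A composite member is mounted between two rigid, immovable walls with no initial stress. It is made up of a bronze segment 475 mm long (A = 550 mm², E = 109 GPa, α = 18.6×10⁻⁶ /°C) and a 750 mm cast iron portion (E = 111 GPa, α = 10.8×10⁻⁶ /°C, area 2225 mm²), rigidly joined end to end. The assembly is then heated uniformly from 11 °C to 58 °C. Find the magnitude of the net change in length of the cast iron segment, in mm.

Free thermal expansion of the whole bar: Σ αᵢΔT Lᵢ = 18.6×10⁻⁶×47×475 + 10.8×10⁻⁶×47×750 = 0.7959 mm.
The walls prevent any net length change, so an axial force P (same in every segment) develops. Compatibility: P · Σ Lᵢ/(AᵢEᵢ) = δ_free.
Σ Lᵢ/(AᵢEᵢ) = 475/(550×109×10³) + 750/(2225×111×10³) = 1.096×10⁻⁵ mm/N.
So P = 0.7959 / 1.096×10⁻⁵ = 72.62 kN, compressive.
For the cast iron segment, free thermal change = 10.8×10⁻⁶×47×750 = 0.3807 mm and elastic change from P = 72620×750/(2225×111×10³) = 0.2205 mm; these oppose, so the net change is 0.16 mm (segment lengthens).

|ΔL| ≈ 0.16 mm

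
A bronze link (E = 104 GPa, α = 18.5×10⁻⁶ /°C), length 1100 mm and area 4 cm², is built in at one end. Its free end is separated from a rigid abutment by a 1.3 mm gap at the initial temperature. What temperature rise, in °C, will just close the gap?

ΔT ≈ 63.9 °C

The gap closes when αΔT L = 1.3 mm, since the link is still unstressed at that instant.
ΔT = 1.3 / (18.5×10⁻⁶ × 1100) = 63.88 °C.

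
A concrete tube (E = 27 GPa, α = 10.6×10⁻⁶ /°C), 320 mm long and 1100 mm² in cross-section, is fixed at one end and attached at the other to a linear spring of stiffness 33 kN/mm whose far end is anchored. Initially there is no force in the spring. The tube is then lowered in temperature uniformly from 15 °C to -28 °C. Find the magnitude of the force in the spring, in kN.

P ≈ 3.55 kN

Free thermal contraction: δ_free = αΔT L = 10.6×10⁻⁶ × 43 × 320 = 0.1459 mm.
With a force P in the spring, the elastic change of the tube is PL/(AE) and that of the spring is P/k; compatibility requires their sum to equal δ_free.
P [ L/(AE) + 1/k ] = δ_free → P [ 320/(1100×27×10³) + 1/(33×10³) ] = 0.1459.
P = 0.1459 / 4.108×10⁻⁵ = 3551 N.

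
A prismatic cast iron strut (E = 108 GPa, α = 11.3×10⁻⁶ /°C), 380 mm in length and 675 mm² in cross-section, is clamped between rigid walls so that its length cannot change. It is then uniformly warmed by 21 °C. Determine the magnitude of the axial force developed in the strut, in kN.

P ≈ 17.3 kN (compressive)

The ends cannot move, so σ = EαΔT = 108×10³ × 11.3×10⁻⁶ × 21 = 25.63 MPa.
Then P = σA = 25.63 × 675 mm² = 17.3 kN, compressive.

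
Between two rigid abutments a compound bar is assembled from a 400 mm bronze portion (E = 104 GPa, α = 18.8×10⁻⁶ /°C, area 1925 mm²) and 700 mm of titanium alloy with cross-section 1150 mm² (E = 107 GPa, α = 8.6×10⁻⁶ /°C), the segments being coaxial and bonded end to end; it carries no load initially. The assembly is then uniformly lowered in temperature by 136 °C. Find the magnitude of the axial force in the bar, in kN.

If the supports were absent, the total length change would be Σ αᵢΔT Lᵢ = 18.8×10⁻⁶×136×400 + 8.6×10⁻⁶×136×700 = 1.841 mm.
The rigid supports impose zero overall length change; the single axial force P common to all segments must satisfy P Σ Lᵢ/(AᵢEᵢ) = δ_free.
The series flexibility is Σ Lᵢ/(AᵢEᵢ) = 400/(1925×104×10³) + 700/(1150×107×10³) = 7.687×10⁻⁶ mm/N.
So P = 1.841 / 7.687×10⁻⁶ = 239.6 kN, tensile.

P ≈ 240 kN (tensile)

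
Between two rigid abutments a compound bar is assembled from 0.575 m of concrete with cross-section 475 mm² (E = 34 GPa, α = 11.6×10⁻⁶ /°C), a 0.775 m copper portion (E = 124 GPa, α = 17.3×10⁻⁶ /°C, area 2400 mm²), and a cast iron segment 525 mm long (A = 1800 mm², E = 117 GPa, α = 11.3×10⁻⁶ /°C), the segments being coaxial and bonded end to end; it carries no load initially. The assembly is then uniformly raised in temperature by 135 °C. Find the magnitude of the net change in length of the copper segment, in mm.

With the walls removed the bar would change length by δ_free = Σ αᵢΔT Lᵢ = 11.6×10⁻⁶×135×575 + 17.3×10⁻⁶×135×775 + 11.3×10⁻⁶×135×525 = 3.511 mm.
Since the ends are fixed, an axial force P builds up, equal in every segment, with P · Σ Lᵢ/(AᵢEᵢ) = δ_free.
Σ Lᵢ/(AᵢEᵢ) = 575/(475×34×10³) + 775/(2400×124×10³) + 525/(1800×117×10³) = 4.07×10⁻⁵ mm/N.
Hence P = δ_free / Σ(L/AE) = 3.511/4.07×10⁻⁵ = 86.27 kN (compressive).
For the copper segment, free thermal change = 17.3×10⁻⁶×135×775 = 1.81 mm and elastic change from P = 86270×775/(2400×124×10³) = 0.2247 mm; these oppose, so the net change is 1.59 mm (segment lengthens).

|ΔL| ≈ 1.59 mm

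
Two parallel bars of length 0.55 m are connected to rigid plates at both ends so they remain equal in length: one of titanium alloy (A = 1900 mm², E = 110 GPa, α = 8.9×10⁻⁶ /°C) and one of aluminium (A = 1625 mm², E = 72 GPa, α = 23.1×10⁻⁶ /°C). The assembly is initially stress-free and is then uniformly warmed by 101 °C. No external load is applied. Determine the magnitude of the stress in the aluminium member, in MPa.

Both members must finish at the same length. With the larger α, the aluminium tends to over-expand; the plates restrain it, putting the aluminium in compression and the titanium alloy in tension. With no external load the two internal forces are equal and opposite, magnitude P.
Equating the net (thermal + elastic) strains gives |α₁ − α₂|·ΔT = P·[1/(A₁E₁) + 1/(A₂E₂)].
|α₁ − α₂|·ΔT = 14.2×10⁻⁶ × 101 = 0.001434.
1/(A₁E₁) + 1/(A₂E₂) = 1/(1900×110×10³) + 1/(1625×72×10³) = 1.333×10⁻⁸ N⁻¹.
So P = 0.001434 / 1.333×10⁻⁸ = 107.6 kN.
σ_{aluminium} = P/A₂ = 107600/1625 = 66.2 MPa, compressive.

σ ≈ 66.2 MPa (compressive)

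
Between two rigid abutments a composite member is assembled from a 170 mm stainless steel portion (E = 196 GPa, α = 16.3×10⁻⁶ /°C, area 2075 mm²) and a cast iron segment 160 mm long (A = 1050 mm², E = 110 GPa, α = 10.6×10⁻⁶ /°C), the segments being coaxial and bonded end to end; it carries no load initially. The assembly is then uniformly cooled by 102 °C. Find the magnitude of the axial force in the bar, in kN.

Free thermal contraction of the whole bar: Σ αᵢΔT Lᵢ = 16.3×10⁻⁶×102×170 + 10.6×10⁻⁶×102×160 = 0.4556 mm.
Since the ends are fixed, an axial force P builds up, equal in every segment, with P · Σ Lᵢ/(AᵢEᵢ) = δ_free.
Σ Lᵢ/(AᵢEᵢ) = 170/(2075×196×10³) + 160/(1050×110×10³) = 1.803×10⁻⁶ mm/N.
P = 0.4556 / 1.803×10⁻⁶ = 252700 N = 252.7 kN, tensile.

P ≈ 253 kN (tensile)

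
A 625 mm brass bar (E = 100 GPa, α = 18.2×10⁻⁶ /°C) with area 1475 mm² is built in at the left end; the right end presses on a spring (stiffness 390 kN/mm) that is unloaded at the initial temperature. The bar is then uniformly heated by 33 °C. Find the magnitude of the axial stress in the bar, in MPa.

σ ≈ 37.4 MPa (compressive)

Free thermal expansion: δ_free = αΔT L = 18.2×10⁻⁶ × 33 × 625 = 0.3754 mm.
Let P be the compressive force at the spring. The bar shortens elastically by PL/(AE) and the spring compresses by P/k; together these equal δ_free.
So P = δ_free / [L/(AE) + 1/k] = 0.3754 / [ 625/(1475×100×10³) + 1/(390×10³) ].
P = 0.3754 / 6.801×10⁻⁶ = 55190 N.
σ = P/A = 55190/1475 = 37.42 MPa.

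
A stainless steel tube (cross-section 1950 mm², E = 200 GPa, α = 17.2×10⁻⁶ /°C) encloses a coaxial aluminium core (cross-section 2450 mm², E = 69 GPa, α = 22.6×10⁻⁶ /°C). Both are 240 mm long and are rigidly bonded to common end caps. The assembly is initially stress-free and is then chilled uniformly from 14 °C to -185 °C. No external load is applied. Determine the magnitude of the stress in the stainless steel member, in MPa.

σ ≈ 65 MPa (compressive)

Equilibrium of a rigid end plate with no external load gives equal and opposite internal forces ±P in the two members. Since α_{aluminium} > α_{stainless steel}, cooling drives the aluminium into tension and the stainless steel into compression.
Setting the final lengths equal and cancelling L: (α₁ − α₂)ΔT = P/(A₁E₁) + P/(A₂E₂).
|α₁ − α₂|·ΔT = 5.4×10⁻⁶ × 199 = 0.001075.
1/(A₁E₁) + 1/(A₂E₂) = 1/(1950×200×10³) + 1/(2450×69×10³) = 8.48×10⁻⁹ N⁻¹.
P = 0.001075 / 8.48×10⁻⁹ = 126700 N = 126.7 kN.
σ_{stainless steel} = P/A₁ = 126700/1950 = 64.99 MPa, compressive.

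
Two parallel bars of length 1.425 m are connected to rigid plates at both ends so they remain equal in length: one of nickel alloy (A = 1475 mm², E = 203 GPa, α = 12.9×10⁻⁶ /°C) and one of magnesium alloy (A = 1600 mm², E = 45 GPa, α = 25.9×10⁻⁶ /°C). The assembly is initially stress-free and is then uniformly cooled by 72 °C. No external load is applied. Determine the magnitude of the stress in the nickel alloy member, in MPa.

σ ≈ 36.8 MPa (compressive)

Equilibrium of a rigid end plate with no external load gives equal and opposite internal forces ±P in the two members. Since α_{magnesium alloy} > α_{nickel alloy}, cooling drives the magnesium alloy into tension and the nickel alloy into compression.
Compatibility of the two members (thermal + elastic change equal): (α₁ − α₂)ΔT = P·[1/(A₁E₁) + 1/(A₂E₂)].
|α₁ − α₂|·ΔT = 13×10⁻⁶ × 72 = 0.000936.
1/(A₁E₁) + 1/(A₂E₂) = 1/(1475×203×10³) + 1/(1600×45×10³) = 1.723×10⁻⁸ N⁻¹.
P = 0.000936 / 1.723×10⁻⁸ = 54330 N = 54.33 kN.
σ_{nickel alloy} = P/A₁ = 54330/1475 = 36.83 MPa, compressive.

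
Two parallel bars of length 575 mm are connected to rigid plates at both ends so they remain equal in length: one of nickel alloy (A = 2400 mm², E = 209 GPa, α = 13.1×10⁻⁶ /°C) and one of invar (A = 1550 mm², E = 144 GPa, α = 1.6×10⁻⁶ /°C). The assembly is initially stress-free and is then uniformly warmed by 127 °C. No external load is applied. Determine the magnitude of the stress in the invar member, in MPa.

The nickel alloy has the larger α, so on heating it would change length more than the invar if both were free. The rigid plates force a common final length, so the nickel alloy is put into compression and the invar into tension, with equal and opposite forces P (no external load).
Equating the net (thermal + elastic) strains gives |α₁ − α₂|·ΔT = P·[1/(A₁E₁) + 1/(A₂E₂)].
|α₁ − α₂|·ΔT = 11.5×10⁻⁶ × 127 = 0.00146.
1/(A₁E₁) + 1/(A₂E₂) = 1/(2400×209×10³) + 1/(1550×144×10³) = 6.474×10⁻⁹ N⁻¹.
So P = 0.00146 / 6.474×10⁻⁹ = 225.6 kN.
σ_{invar} = P/A₂ = 225600/1550 = 145.5 MPa, tensile.

σ ≈ 146 MPa (tensile)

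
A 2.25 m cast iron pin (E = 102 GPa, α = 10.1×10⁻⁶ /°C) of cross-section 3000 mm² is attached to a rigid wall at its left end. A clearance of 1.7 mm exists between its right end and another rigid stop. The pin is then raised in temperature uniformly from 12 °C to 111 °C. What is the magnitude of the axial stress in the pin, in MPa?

σ ≈ 24.9 MPa (compressive)

If the wall were absent the pin would grow by αΔT L = 10.1×10⁻⁶ × 99 × 2250 = 2.25 mm.
This exceeds the 1.7 mm gap, so the wall pushes back. The portion of expansion that must be recovered elastically is δ_free − gap = 2.25 − 1.7 = 0.5498 mm.
So σ = E(δ_free − g)/L = 102×10³ × 0.5498/2250 = 24.92 MPa.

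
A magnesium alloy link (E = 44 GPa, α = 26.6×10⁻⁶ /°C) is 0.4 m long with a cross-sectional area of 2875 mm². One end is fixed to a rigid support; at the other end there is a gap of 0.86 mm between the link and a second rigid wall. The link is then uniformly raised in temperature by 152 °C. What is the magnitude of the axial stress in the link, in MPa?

σ ≈ 83.3 MPa (compressive)

Free thermal elongation = αΔT L = 26.6×10⁻⁶ × 152 × 400 = 1.617 mm.
The gap closes (δ_free > 0.86 mm) and the wall then resists a further 1.617 − 0.86 = 0.7573 mm of expansion.
So σ = E(δ_free − g)/L = 44×10³ × 0.7573/400 = 83.3 MPa.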